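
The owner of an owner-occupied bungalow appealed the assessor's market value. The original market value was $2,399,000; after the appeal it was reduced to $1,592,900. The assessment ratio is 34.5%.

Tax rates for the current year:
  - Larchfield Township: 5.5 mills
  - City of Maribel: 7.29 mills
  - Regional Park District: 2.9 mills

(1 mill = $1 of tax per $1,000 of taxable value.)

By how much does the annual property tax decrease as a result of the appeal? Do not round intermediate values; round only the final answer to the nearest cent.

Old assessed value = $2,399,000 × 0.345 = $827,655
New assessed value = $1,592,900 × 0.345 = $549,550.5
Combined rate = 0.0055 + 0.00729 + 0.0029 = 0.01569
Old tax = $827,655 × 0.01569 = $12,985.90695
New tax = $549,550.5 × 0.01569 = $8,622.447345
Reduction = $12,985.90695 − $8,622.447345 = $4,363.459605

$4,363.46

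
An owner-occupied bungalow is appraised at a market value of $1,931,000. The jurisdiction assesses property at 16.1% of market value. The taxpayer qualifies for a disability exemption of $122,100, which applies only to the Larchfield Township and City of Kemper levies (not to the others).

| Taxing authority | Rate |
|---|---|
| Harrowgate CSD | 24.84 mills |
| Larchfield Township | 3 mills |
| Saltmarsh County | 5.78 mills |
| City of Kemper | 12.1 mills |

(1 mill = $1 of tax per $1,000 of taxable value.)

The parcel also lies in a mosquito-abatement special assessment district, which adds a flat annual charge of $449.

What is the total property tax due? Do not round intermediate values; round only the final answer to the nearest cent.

$12,819.23

Assessed value = $1,931,000 × 0.161 = $310,891
Harrowgate CSD: $310,891 × 0.02484 = $7,722.53244
Larchfield Township: ($310,891 − $122,100) × 0.003 = $188,791 × 0.003 = $566.373
Saltmarsh County: $310,891 × 0.00578 = $1,796.94998
City of Kemper: ($310,891 − $122,100) × 0.0121 = $188,791 × 0.0121 = $2,284.3711
Levies subtotal = $12,370.22652
Total = $12,370.22652 + $449 = $12,819.22652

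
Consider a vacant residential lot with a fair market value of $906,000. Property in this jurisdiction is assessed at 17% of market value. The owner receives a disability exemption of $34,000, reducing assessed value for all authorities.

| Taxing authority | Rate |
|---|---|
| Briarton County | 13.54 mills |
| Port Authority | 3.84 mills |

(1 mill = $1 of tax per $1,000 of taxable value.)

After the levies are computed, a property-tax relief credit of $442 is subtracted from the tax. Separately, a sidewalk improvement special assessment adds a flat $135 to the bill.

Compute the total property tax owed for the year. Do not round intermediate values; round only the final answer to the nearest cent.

Assessed value = $906,000 × 0.17 = $154,020
Taxable value = $154,020 − $34,000 = $120,020
Briarton County: $120,020 × 0.01354 = $1,625.0708
Port Authority: $120,020 × 0.00384 = $460.8768
Levies subtotal = $2,085.9476
After credit = $2,085.9476 − $442 = $1,643.9476
Total = $1,643.9476 + $135 = $1,778.9476

$1,778.95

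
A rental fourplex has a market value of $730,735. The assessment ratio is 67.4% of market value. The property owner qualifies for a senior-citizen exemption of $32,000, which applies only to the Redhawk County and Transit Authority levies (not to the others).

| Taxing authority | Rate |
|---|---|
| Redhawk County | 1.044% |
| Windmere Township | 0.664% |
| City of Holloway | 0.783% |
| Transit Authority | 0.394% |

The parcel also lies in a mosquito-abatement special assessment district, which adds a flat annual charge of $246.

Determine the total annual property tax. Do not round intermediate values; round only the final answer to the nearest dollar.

$13,995

Assessed value = $730,735 × 0.674 = $492,515.39
Redhawk County: ($492,515.39 − $32,000) × 0.01044 = $460,515.39 × 0.01044 = $4,807.7806716
Windmere Township: $492,515.39 × 0.00664 = $3,270.3021896
City of Holloway: $492,515.39 × 0.00783 = $3,856.3955037
Transit Authority: ($492,515.39 − $32,000) × 0.00394 = $460,515.39 × 0.00394 = $1,814.4306366
Levies subtotal = $13,748.9090015
Total = $13,748.9090015 + $246 = $13,994.9090015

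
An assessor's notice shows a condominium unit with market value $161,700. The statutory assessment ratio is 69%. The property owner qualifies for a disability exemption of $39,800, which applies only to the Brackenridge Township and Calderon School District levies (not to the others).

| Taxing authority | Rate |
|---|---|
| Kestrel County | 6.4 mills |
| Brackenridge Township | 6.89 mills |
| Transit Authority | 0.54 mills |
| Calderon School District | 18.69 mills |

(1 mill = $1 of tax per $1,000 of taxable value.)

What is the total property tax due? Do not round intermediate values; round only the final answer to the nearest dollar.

Assessed value = $161,700 × 0.69 = $111,573
Kestrel County: $111,573 × 0.0064 = $714.0672
Brackenridge Township: ($111,573 − $39,800) × 0.00689 = $71,773 × 0.00689 = $494.51597
Transit Authority: $111,573 × 0.00054 = $60.24942
Calderon School District: ($111,573 − $39,800) × 0.01869 = $71,773 × 0.01869 = $1,341.43737
Total = $2,610.26996

$2,610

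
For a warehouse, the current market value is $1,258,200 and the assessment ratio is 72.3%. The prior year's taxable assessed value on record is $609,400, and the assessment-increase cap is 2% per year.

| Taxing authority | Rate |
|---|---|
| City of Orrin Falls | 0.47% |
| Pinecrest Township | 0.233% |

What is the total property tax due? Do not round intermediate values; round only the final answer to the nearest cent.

Uncapped assessed value = $1,258,200 × 0.723 = $909,678.6
Cap limit = $609,400 × 1.02 = $621,588
Taxable assessed value = min($909,678.6, $621,588) = $621,588 (cap binds)
City of Orrin Falls: $621,588 × 0.0047 = $2,921.4636
Pinecrest Township: $621,588 × 0.00233 = $1,448.30004
Total = $4,369.76364

$4,369.76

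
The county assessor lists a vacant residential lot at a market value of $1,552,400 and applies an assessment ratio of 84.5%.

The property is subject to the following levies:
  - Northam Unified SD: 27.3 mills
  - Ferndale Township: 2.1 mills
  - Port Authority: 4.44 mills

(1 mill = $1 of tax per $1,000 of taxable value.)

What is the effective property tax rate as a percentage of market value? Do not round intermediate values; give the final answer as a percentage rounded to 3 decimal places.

2.859%

Assessed value = $1,552,400 × 0.845 = $1,311,778
Northam Unified SD: $1,311,778 × 0.0273 = $35,811.5394
Ferndale Township: $1,311,778 × 0.0021 = $2,754.7338
Port Authority: $1,311,778 × 0.00444 = $5,824.29432
Total tax = $44,390.56752
Effective rate = $44,390.56752 ÷ $1,552,400 = 2.859% of market value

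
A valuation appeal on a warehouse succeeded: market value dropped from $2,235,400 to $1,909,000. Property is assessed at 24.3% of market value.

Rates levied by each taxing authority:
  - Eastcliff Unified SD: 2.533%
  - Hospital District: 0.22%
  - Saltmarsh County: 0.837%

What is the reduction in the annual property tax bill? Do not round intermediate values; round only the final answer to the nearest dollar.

$2,847

Old assessed value = $2,235,400 × 0.243 = $543,202.2
New assessed value = $1,909,000 × 0.243 = $463,887
Combined rate = 0.02533 + 0.0022 + 0.00837 = 0.0359
Old tax = $543,202.2 × 0.0359 = $19,500.95898
New tax = $463,887 × 0.0359 = $16,653.5433
Reduction = $19,500.95898 − $16,653.5433 = $2,847.41568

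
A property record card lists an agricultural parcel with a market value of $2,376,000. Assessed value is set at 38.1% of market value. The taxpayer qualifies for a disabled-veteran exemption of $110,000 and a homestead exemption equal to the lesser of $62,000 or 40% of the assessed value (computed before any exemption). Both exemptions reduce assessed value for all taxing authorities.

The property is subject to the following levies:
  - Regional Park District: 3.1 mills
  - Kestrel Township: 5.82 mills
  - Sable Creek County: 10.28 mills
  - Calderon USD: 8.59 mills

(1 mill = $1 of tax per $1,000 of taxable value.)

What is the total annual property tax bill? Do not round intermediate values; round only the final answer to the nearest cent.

$20,377.18

Assessed value = $2,376,000 × 0.381 = $905,256
Homestead exemption = min($62,000, 40% × $905,256) = min($62,000, $362,102.4) = $62,000 (dollar cap binds)
Taxable value = $905,256 − $110,000 − $62,000 = $733,256
Regional Park District: $733,256 × 0.0031 = $2,273.0936
Kestrel Township: $733,256 × 0.00582 = $4,267.54992
Sable Creek County: $733,256 × 0.01028 = $7,537.87168
Calderon USD: $733,256 × 0.00859 = $6,298.66904
Total = $20,377.18424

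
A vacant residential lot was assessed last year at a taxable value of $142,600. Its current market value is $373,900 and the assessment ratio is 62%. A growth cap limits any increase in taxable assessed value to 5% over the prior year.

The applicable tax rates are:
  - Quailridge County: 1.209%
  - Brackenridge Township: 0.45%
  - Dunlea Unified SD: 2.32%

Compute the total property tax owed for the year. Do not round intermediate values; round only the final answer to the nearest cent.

$5,957.76

Uncapped assessed value = $373,900 × 0.62 = $231,818
Cap limit = $142,600 × 1.05 = $149,730
Taxable assessed value = min($231,818, $149,730) = $149,730 (cap binds)
Quailridge County: $149,730 × 0.01209 = $1,810.2357
Brackenridge Township: $149,730 × 0.0045 = $673.785
Dunlea Unified SD: $149,730 × 0.0232 = $3,473.736
Total = $5,957.7567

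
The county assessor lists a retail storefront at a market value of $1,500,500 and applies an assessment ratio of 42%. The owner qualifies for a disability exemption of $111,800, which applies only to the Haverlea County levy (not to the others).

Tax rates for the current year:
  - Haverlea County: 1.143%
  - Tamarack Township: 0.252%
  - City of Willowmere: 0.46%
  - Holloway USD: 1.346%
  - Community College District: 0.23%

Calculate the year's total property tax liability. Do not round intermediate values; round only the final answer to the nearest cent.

Assessed value = $1,500,500 × 0.42 = $630,210
Haverlea County: ($630,210 − $111,800) × 0.01143 = $518,410 × 0.01143 = $5,925.4263
Tamarack Township: $630,210 × 0.00252 = $1,588.1292
City of Willowmere: $630,210 × 0.0046 = $2,898.966
Holloway USD: $630,210 × 0.01346 = $8,482.6266
Community College District: $630,210 × 0.0023 = $1,449.483
Total = $20,344.6311

$20,344.63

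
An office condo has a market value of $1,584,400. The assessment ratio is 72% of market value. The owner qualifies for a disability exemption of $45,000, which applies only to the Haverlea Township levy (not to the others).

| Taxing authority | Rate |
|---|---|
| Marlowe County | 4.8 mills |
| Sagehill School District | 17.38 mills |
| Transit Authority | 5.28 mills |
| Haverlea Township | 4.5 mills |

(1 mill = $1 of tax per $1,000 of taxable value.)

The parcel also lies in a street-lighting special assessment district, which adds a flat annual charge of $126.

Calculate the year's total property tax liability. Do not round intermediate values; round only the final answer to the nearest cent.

Assessed value = $1,584,400 × 0.72 = $1,140,768
Marlowe County: $1,140,768 × 0.0048 = $5,475.6864
Sagehill School District: $1,140,768 × 0.01738 = $19,826.54784
Transit Authority: $1,140,768 × 0.00528 = $6,023.25504
Haverlea Township: ($1,140,768 − $45,000) × 0.0045 = $1,095,768 × 0.0045 = $4,930.956
Levies subtotal = $36,256.44528
Total = $36,256.44528 + $126 = $36,382.44528

$36,382.45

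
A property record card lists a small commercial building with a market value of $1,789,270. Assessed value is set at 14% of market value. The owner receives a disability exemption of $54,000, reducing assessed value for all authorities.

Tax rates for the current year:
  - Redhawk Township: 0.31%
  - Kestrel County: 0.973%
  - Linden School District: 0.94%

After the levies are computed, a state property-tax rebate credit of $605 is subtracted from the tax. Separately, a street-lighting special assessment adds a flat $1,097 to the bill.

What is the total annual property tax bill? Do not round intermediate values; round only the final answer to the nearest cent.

Assessed value = $1,789,270 × 0.14 = $250,497.8
Taxable value = $250,497.8 − $54,000 = $196,497.8
Redhawk Township: $196,497.8 × 0.0031 = $609.14318
Kestrel County: $196,497.8 × 0.00973 = $1,911.923594
Linden School District: $196,497.8 × 0.0094 = $1,847.07932
Levies subtotal = $4,368.146094
After credit = $4,368.146094 − $605 = $3,763.146094
Total = $3,763.146094 + $1,097 = $4,860.146094

$4,860.15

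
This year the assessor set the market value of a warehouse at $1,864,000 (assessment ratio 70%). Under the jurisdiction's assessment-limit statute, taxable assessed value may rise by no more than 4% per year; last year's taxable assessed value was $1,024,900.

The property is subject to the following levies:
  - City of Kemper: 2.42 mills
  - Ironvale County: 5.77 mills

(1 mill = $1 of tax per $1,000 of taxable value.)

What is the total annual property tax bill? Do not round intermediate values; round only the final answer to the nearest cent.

Uncapped assessed value = $1,864,000 × 0.7 = $1,304,800
Cap limit = $1,024,900 × 1.04 = $1,065,896
Taxable assessed value = min($1,304,800, $1,065,896) = $1,065,896 (cap binds)
City of Kemper: $1,065,896 × 0.00242 = $2,579.46832
Ironvale County: $1,065,896 × 0.00577 = $6,150.21992
Total = $8,729.68824

$8,729.69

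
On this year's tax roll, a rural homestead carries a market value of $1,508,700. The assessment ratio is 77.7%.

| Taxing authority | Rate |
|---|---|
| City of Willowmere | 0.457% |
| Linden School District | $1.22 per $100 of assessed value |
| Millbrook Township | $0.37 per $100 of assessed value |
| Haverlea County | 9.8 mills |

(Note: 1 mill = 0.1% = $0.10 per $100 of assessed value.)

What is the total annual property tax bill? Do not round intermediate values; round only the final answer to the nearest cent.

Assessed value = $1,508,700 × 0.777 = $1,172,259.9
City of Willowmere: $1,172,259.9 × 0.00457 = $5,357.227743
Linden School District: $1,172,259.9 × 0.0122 = $14,301.57078
Millbrook Township: $1,172,259.9 × 0.0037 = $4,337.36163
Haverlea County: $1,172,259.9 × 0.0098 = $11,488.14702
Total = $35,484.307173

$35,484.31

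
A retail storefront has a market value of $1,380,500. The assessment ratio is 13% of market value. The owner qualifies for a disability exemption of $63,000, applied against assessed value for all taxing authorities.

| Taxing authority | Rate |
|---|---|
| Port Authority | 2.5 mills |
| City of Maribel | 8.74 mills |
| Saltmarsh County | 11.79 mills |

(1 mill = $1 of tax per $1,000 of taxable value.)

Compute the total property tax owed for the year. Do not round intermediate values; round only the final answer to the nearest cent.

$2,682.19

Assessed value = $1,380,500 × 0.13 = $179,465
Taxable value = $179,465 − $63,000 = $116,465
Port Authority: $116,465 × 0.0025 = $291.1625
City of Maribel: $116,465 × 0.00874 = $1,017.9041
Saltmarsh County: $116,465 × 0.01179 = $1,373.12235
Total = $291.1625 + $1,017.9041 + $1,373.12235 = $2,682.18895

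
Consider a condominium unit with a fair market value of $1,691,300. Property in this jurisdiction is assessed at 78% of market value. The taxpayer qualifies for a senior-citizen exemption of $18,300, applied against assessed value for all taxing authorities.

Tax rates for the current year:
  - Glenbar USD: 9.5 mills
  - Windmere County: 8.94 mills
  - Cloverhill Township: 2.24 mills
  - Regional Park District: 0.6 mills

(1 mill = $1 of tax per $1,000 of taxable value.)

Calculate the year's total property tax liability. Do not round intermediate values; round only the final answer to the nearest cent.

Assessed value = $1,691,300 × 0.78 = $1,319,214
Taxable value = $1,319,214 − $18,300 = $1,300,914
Glenbar USD: $1,300,914 × 0.0095 = $12,358.683
Windmere County: $1,300,914 × 0.00894 = $11,630.17116
Cloverhill Township: $1,300,914 × 0.00224 = $2,914.04736
Regional Park District: $1,300,914 × 0.0006 = $780.5484
Total = $12,358.683 + $11,630.17116 + $2,914.04736 + $780.5484 = $27,683.44992

$27,683.45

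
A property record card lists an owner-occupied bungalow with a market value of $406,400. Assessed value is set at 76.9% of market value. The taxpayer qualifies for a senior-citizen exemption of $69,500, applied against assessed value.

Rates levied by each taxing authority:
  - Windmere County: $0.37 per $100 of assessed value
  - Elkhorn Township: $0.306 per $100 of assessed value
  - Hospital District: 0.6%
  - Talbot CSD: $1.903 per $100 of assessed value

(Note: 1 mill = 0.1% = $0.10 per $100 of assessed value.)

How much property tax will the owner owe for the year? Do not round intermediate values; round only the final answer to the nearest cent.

Assessed value = $406,400 × 0.769 = $312,521.6
Taxable value = $312,521.6 − $69,500 = $243,021.6
Windmere County: $243,021.6 × 0.0037 = $899.17992
Elkhorn Township: $243,021.6 × 0.00306 = $743.646096
Hospital District: $243,021.6 × 0.006 = $1,458.1296
Talbot CSD: $243,021.6 × 0.01903 = $4,624.701048
Total = $7,725.656664

$7,725.66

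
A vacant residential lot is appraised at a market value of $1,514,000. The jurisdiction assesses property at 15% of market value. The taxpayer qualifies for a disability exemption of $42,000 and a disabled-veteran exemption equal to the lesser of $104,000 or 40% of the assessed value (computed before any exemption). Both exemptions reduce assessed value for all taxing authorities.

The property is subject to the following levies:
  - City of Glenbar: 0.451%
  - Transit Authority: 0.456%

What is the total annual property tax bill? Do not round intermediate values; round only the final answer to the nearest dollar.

Assessed value = $1,514,000 × 0.15 = $227,100
Disabled-veteran exemption = min($104,000, 40% × $227,100) = min($104,000, $90,840) = $90,840 (percentage binds)
Taxable value = $227,100 − $42,000 − $90,840 = $94,260
City of Glenbar: $94,260 × 0.00451 = $425.1126
Transit Authority: $94,260 × 0.00456 = $429.8256
Total = $854.9382

$855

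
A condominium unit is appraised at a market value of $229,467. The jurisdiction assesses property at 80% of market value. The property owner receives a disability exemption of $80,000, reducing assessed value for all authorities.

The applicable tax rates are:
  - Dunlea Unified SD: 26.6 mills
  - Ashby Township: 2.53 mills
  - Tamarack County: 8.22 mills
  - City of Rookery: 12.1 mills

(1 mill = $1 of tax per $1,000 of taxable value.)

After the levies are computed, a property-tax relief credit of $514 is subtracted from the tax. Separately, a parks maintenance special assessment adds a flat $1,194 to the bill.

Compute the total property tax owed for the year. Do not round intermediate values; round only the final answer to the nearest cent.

$5,801.71

Assessed value = $229,467 × 0.8 = $183,573.6
Taxable value = $183,573.6 − $80,000 = $103,573.6
Dunlea Unified SD: $103,573.6 × 0.0266 = $2,755.05776
Ashby Township: $103,573.6 × 0.00253 = $262.041208
Tamarack County: $103,573.6 × 0.00822 = $851.374992
City of Rookery: $103,573.6 × 0.0121 = $1,253.24056
Levies subtotal = $5,121.71452
After credit = $5,121.71452 − $514 = $4,607.71452
Total = $4,607.71452 + $1,194 = $5,801.71452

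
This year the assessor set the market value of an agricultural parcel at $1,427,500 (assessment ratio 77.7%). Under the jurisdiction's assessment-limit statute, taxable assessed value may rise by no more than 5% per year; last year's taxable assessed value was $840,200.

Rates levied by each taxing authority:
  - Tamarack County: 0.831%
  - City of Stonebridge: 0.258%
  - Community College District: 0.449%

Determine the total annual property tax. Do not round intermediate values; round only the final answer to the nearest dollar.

$13,568

Uncapped assessed value = $1,427,500 × 0.777 = $1,109,167.5
Cap limit = $840,200 × 1.05 = $882,210
Taxable assessed value = min($1,109,167.5, $882,210) = $882,210 (cap binds)
Tamarack County: $882,210 × 0.00831 = $7,331.1651
City of Stonebridge: $882,210 × 0.00258 = $2,276.1018
Community College District: $882,210 × 0.00449 = $3,961.1229
Total = $13,568.3898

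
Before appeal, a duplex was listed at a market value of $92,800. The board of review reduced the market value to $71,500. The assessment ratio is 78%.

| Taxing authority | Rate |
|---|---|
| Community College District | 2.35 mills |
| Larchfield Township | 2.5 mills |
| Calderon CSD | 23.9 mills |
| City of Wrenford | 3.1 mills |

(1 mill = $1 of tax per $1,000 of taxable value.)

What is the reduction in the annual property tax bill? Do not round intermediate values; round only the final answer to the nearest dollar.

$529

Old assessed value = $92,800 × 0.78 = $72,384
New assessed value = $71,500 × 0.78 = $55,770
Combined rate = 0.00235 + 0.0025 + 0.0239 + 0.0031 = 0.03185
Old tax = $72,384 × 0.03185 = $2,305.4304
New tax = $55,770 × 0.03185 = $1,776.2745
Reduction = $2,305.4304 − $1,776.2745 = $529.1559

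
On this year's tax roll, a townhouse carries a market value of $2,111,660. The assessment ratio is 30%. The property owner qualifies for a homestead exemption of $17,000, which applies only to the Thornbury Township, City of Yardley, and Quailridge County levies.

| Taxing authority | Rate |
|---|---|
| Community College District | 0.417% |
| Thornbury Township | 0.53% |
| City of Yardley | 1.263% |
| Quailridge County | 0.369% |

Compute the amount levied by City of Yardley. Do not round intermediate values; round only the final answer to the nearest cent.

Assessed value = $2,111,660 × 0.3 = $633,498
City of Yardley taxable value = $633,498 − $17,000 = $616,498
City of Yardley levy = $616,498 × 0.01263 = $7,786.36974

$7,786.37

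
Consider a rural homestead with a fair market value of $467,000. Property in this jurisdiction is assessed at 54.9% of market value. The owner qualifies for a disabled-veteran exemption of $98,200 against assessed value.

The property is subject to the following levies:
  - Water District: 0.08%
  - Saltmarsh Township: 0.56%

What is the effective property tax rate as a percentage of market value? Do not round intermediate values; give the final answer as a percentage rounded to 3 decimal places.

Assessed value = $467,000 × 0.549 = $256,383
Taxable value = $256,383 − $98,200 = $158,183
Water District: $158,183 × 0.0008 = $126.5464
Saltmarsh Township: $158,183 × 0.0056 = $885.8248
Total tax = $1,012.3712
Effective rate = $1,012.3712 ÷ $467,000 = 0.217% of market value

0.217%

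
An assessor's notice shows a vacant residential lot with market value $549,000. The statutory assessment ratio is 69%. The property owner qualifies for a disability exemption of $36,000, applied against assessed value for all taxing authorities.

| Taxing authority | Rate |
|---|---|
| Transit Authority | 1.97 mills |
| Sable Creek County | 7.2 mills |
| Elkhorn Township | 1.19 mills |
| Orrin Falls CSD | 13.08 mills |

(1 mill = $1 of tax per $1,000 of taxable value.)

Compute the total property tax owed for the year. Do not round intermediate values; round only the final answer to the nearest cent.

Assessed value = $549,000 × 0.69 = $378,810
Taxable value = $378,810 − $36,000 = $342,810
Transit Authority: $342,810 × 0.00197 = $675.3357
Sable Creek County: $342,810 × 0.0072 = $2,468.232
Elkhorn Township: $342,810 × 0.00119 = $407.9439
Orrin Falls CSD: $342,810 × 0.01308 = $4,483.9548
Total = $675.3357 + $2,468.232 + $407.9439 + $4,483.9548 = $8,035.4664

$8,035.47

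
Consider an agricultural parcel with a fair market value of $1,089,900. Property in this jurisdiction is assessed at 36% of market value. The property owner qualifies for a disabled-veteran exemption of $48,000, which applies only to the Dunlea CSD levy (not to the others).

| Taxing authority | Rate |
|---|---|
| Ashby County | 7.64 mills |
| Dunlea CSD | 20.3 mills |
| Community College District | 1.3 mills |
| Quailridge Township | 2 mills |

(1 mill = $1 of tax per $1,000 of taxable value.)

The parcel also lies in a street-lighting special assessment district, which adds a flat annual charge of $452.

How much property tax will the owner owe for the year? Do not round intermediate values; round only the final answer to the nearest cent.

$11,735.05

Assessed value = $1,089,900 × 0.36 = $392,364
Ashby County: $392,364 × 0.00764 = $2,997.66096
Dunlea CSD: ($392,364 − $48,000) × 0.0203 = $344,364 × 0.0203 = $6,990.5892
Community College District: $392,364 × 0.0013 = $510.0732
Quailridge Township: $392,364 × 0.002 = $784.728
Levies subtotal = $11,283.05136
Total = $11,283.05136 + $452 = $11,735.05136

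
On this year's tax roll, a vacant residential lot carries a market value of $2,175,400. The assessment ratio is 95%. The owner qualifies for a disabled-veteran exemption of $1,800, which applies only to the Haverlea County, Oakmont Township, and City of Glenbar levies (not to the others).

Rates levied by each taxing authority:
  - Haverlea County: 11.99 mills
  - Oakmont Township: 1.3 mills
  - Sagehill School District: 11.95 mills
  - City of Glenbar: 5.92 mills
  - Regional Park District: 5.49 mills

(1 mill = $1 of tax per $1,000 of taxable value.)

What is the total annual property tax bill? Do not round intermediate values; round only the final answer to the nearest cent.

Assessed value = $2,175,400 × 0.95 = $2,066,630
Haverlea County: ($2,066,630 − $1,800) × 0.01199 = $2,064,830 × 0.01199 = $24,757.3117
Oakmont Township: ($2,066,630 − $1,800) × 0.0013 = $2,064,830 × 0.0013 = $2,684.279
Sagehill School District: $2,066,630 × 0.01195 = $24,696.2285
City of Glenbar: ($2,066,630 − $1,800) × 0.00592 = $2,064,830 × 0.00592 = $12,223.7936
Regional Park District: $2,066,630 × 0.00549 = $11,345.7987
Total = $75,707.4115

$75,707.41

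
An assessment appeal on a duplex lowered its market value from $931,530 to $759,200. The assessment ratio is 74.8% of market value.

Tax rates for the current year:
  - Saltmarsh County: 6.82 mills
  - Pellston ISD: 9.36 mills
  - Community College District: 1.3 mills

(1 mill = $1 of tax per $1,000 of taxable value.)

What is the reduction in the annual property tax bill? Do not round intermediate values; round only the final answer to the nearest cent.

$2,253.22

Old assessed value = $931,530 × 0.748 = $696,784.44
New assessed value = $759,200 × 0.748 = $567,881.6
Combined rate = 0.00682 + 0.00936 + 0.0013 = 0.01748
Old tax = $696,784.44 × 0.01748 = $12,179.7920112
New tax = $567,881.6 × 0.01748 = $9,926.570368
Reduction = $12,179.7920112 − $9,926.570368 = $2,253.2216432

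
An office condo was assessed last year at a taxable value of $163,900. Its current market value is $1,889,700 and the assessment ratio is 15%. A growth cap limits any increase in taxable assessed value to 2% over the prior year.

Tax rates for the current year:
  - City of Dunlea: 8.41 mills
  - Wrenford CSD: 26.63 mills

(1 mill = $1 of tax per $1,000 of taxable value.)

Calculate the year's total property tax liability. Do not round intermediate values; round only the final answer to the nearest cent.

Uncapped assessed value = $1,889,700 × 0.15 = $283,455
Cap limit = $163,900 × 1.02 = $167,178
Taxable assessed value = min($283,455, $167,178) = $167,178 (cap binds)
City of Dunlea: $167,178 × 0.00841 = $1,405.96698
Wrenford CSD: $167,178 × 0.02663 = $4,451.95014
Total = $5,857.91712

$5,857.92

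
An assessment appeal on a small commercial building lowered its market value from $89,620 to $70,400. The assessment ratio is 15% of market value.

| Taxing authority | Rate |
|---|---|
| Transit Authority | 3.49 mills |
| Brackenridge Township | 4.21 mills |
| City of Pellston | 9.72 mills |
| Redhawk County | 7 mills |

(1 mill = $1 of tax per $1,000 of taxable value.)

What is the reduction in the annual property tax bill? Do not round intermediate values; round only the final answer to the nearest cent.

Old assessed value = $89,620 × 0.15 = $13,443
New assessed value = $70,400 × 0.15 = $10,560
Combined rate = 0.00349 + 0.00421 + 0.00972 + 0.007 = 0.02442
Old tax = $13,443 × 0.02442 = $328.27806
New tax = $10,560 × 0.02442 = $257.8752
Reduction = $328.27806 − $257.8752 = $70.40286

$70.40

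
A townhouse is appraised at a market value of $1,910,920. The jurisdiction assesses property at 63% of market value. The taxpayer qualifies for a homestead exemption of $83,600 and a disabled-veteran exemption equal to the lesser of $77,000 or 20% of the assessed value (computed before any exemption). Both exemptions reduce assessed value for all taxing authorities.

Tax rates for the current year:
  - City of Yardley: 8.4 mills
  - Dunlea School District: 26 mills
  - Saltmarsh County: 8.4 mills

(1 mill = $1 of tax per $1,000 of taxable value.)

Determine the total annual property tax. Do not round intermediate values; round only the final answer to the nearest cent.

Assessed value = $1,910,920 × 0.63 = $1,203,879.6
Disabled-veteran exemption = min($77,000, 20% × $1,203,879.6) = min($77,000, $240,775.92) = $77,000 (dollar cap binds)
Taxable value = $1,203,879.6 − $83,600 − $77,000 = $1,043,279.6
City of Yardley: $1,043,279.6 × 0.0084 = $8,763.54864
Dunlea School District: $1,043,279.6 × 0.026 = $27,125.2696
Saltmarsh County: $1,043,279.6 × 0.0084 = $8,763.54864
Total = $44,652.36688

$44,652.37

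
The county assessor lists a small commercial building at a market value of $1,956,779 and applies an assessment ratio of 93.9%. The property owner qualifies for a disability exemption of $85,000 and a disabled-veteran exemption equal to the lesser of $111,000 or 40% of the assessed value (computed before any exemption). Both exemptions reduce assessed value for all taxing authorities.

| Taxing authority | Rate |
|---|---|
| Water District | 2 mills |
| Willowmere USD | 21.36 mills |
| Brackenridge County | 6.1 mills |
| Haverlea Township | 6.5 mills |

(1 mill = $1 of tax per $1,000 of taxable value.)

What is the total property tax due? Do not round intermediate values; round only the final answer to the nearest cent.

$59,025.30

Assessed value = $1,956,779 × 0.939 = $1,837,415.481
Disabled-veteran exemption = min($111,000, 40% × $1,837,415.481) = min($111,000, $734,966.1924) = $111,000 (dollar cap binds)
Taxable value = $1,837,415.481 − $85,000 − $111,000 = $1,641,415.481
Water District: $1,641,415.481 × 0.002 = $3,282.830962
Willowmere USD: $1,641,415.481 × 0.02136 = $35,060.63467416
Brackenridge County: $1,641,415.481 × 0.0061 = $10,012.6344341
Haverlea Township: $1,641,415.481 × 0.0065 = $10,669.2006265
Total = $59,025.30069676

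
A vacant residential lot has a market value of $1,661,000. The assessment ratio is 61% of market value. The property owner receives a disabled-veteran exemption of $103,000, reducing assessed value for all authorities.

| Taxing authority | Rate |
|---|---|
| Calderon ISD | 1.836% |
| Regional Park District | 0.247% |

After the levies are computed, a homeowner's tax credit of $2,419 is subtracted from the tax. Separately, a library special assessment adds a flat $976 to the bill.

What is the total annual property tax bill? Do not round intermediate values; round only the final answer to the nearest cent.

$17,516.67

Assessed value = $1,661,000 × 0.61 = $1,013,210
Taxable value = $1,013,210 − $103,000 = $910,210
Calderon ISD: $910,210 × 0.01836 = $16,711.4556
Regional Park District: $910,210 × 0.00247 = $2,248.2187
Levies subtotal = $18,959.6743
After credit = $18,959.6743 − $2,419 = $16,540.6743
Total = $16,540.6743 + $976 = $17,516.6743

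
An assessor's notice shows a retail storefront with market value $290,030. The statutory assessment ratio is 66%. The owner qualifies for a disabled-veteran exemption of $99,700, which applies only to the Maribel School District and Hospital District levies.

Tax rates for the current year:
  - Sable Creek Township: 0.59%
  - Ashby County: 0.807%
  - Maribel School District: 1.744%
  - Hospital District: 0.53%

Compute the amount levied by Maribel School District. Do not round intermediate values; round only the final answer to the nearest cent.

Assessed value = $290,030 × 0.66 = $191,419.8
Maribel School District taxable value = $191,419.8 − $99,700 = $91,719.8
Maribel School District levy = $91,719.8 × 0.01744 = $1,599.593312

$1,599.59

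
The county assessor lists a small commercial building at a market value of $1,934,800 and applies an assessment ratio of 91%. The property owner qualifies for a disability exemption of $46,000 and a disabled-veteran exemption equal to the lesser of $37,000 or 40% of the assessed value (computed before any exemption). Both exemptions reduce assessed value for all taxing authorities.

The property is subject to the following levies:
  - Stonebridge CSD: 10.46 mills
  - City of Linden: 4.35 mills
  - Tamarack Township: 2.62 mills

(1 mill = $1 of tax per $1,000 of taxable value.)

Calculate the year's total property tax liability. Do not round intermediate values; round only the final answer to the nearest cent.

Assessed value = $1,934,800 × 0.91 = $1,760,668
Disabled-veteran exemption = min($37,000, 40% × $1,760,668) = min($37,000, $704,267.2) = $37,000 (dollar cap binds)
Taxable value = $1,760,668 − $46,000 − $37,000 = $1,677,668
Stonebridge CSD: $1,677,668 × 0.01046 = $17,548.40728
City of Linden: $1,677,668 × 0.00435 = $7,297.8558
Tamarack Township: $1,677,668 × 0.00262 = $4,395.49016
Total = $29,241.75324

$29,241.75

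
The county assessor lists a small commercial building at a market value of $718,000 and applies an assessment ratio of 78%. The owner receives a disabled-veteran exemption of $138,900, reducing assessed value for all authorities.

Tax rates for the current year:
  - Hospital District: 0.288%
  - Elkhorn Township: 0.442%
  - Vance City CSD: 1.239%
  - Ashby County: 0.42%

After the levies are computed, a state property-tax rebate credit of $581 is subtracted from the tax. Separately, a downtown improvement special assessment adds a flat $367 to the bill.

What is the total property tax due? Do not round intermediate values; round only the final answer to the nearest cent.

Assessed value = $718,000 × 0.78 = $560,040
Taxable value = $560,040 − $138,900 = $421,140
Hospital District: $421,140 × 0.00288 = $1,212.8832
Elkhorn Township: $421,140 × 0.00442 = $1,861.4388
Vance City CSD: $421,140 × 0.01239 = $5,217.9246
Ashby County: $421,140 × 0.0042 = $1,768.788
Levies subtotal = $10,061.0346
After credit = $10,061.0346 − $581 = $9,480.0346
Total = $9,480.0346 + $367 = $9,847.0346

$9,847.03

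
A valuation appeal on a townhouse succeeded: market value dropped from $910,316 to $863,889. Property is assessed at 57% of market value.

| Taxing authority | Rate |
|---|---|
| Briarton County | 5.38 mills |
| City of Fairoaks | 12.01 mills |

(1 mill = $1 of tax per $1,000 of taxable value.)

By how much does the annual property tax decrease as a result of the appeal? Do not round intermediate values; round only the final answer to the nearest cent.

Old assessed value = $910,316 × 0.57 = $518,880.12
New assessed value = $863,889 × 0.57 = $492,416.73
Combined rate = 0.00538 + 0.01201 = 0.01739
Old tax = $518,880.12 × 0.01739 = $9,023.3252868
New tax = $492,416.73 × 0.01739 = $8,563.1269347
Reduction = $9,023.3252868 − $8,563.1269347 = $460.1983521

$460.20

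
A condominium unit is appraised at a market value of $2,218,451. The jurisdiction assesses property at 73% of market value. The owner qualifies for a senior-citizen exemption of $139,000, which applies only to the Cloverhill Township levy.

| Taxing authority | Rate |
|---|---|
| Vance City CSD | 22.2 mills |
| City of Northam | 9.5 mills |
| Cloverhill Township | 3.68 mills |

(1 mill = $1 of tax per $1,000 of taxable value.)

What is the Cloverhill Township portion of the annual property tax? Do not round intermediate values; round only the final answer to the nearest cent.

Assessed value = $2,218,451 × 0.73 = $1,619,469.23
Cloverhill Township taxable value = $1,619,469.23 − $139,000 = $1,480,469.23
Cloverhill Township levy = $1,480,469.23 × 0.00368 = $5,448.1267664

$5,448.13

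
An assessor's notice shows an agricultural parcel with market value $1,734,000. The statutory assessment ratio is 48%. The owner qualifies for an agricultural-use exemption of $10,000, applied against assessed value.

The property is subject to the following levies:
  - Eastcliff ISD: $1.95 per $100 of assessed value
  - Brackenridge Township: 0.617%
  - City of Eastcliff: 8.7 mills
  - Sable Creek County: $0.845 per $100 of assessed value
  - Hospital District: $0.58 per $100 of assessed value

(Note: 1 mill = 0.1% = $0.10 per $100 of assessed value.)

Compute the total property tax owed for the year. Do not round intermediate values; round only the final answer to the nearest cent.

$39,981.20

Assessed value = $1,734,000 × 0.48 = $832,320
Taxable value = $832,320 − $10,000 = $822,320
Eastcliff ISD: $822,320 × 0.0195 = $16,035.24
Brackenridge Township: $822,320 × 0.00617 = $5,073.7144
City of Eastcliff: $822,320 × 0.0087 = $7,154.184
Sable Creek County: $822,320 × 0.00845 = $6,948.604
Hospital District: $822,320 × 0.0058 = $4,769.456
Total = $39,981.1984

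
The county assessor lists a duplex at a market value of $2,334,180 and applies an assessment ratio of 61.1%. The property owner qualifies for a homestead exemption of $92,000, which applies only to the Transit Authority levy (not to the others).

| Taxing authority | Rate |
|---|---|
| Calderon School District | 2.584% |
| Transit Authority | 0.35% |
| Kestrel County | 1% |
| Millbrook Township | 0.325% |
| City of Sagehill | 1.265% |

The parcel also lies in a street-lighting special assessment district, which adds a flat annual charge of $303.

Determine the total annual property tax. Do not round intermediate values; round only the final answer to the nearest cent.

$78,763.40

Assessed value = $2,334,180 × 0.611 = $1,426,183.98
Calderon School District: $1,426,183.98 × 0.02584 = $36,852.5940432
Transit Authority: ($1,426,183.98 − $92,000) × 0.0035 = $1,334,183.98 × 0.0035 = $4,669.64393
Kestrel County: $1,426,183.98 × 0.01 = $14,261.8398
Millbrook Township: $1,426,183.98 × 0.00325 = $4,635.097935
City of Sagehill: $1,426,183.98 × 0.01265 = $18,041.227347
Levies subtotal = $78,460.4030552
Total = $78,460.4030552 + $303 = $78,763.4030552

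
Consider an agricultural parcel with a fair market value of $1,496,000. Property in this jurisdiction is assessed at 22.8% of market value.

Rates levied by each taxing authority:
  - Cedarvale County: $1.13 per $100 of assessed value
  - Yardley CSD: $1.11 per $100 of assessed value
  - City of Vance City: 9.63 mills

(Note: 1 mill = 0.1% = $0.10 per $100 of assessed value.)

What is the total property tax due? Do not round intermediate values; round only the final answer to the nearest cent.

Assessed value = $1,496,000 × 0.228 = $341,088
Cedarvale County: $341,088 × 0.0113 = $3,854.2944
Yardley CSD: $341,088 × 0.0111 = $3,786.0768
City of Vance City: $341,088 × 0.00963 = $3,284.67744
Total = $10,925.04864

$10,925.05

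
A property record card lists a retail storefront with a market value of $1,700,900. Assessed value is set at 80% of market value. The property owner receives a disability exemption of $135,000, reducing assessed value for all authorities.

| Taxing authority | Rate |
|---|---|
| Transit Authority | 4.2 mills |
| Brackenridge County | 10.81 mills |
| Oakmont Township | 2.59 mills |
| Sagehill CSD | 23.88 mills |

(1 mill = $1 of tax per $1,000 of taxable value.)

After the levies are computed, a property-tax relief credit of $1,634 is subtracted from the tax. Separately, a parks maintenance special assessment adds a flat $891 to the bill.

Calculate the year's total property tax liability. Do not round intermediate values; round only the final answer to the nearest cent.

$50,099.87

Assessed value = $1,700,900 × 0.8 = $1,360,720
Taxable value = $1,360,720 − $135,000 = $1,225,720
Transit Authority: $1,225,720 × 0.0042 = $5,148.024
Brackenridge County: $1,225,720 × 0.01081 = $13,250.0332
Oakmont Township: $1,225,720 × 0.00259 = $3,174.6148
Sagehill CSD: $1,225,720 × 0.02388 = $29,270.1936
Levies subtotal = $50,842.8656
After credit = $50,842.8656 − $1,634 = $49,208.8656
Total = $49,208.8656 + $891 = $50,099.8656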